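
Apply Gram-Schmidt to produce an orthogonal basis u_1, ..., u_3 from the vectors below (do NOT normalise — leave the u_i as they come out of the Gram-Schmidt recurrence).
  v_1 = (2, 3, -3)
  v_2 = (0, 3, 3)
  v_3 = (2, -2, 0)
Orthogonal basis:
  u_1 = (2, 3, -3)
  u_2 = (0, 3, 3)
  u_3 = (24/11, -8/11, 8/11)

Apply the Gram-Schmidt recurrence
  u_1 = v_1
  u_i = v_i − Σ_{j<i} ((v_i · u_j) / (u_j · u_j)) · u_j.

Step by step this gives:
  u_1 = (2, 3, -3)
  u_2 = (0, 3, 3)
  u_3 = (24/11, -8/11, 8/11)

Orthogonality check:
  u_2 · u_1 = 0 (should be 0)
  u_3 · u_1 = 0 (should be 0)
  u_3 · u_2 = 0 (should be 0)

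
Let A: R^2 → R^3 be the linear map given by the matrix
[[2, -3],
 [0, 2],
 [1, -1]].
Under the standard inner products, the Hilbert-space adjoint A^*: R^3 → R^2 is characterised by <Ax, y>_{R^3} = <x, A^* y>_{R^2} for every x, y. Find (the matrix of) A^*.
A^* = A^T =
[[2, 0, 1],
 [-3, 2, -1]]

For real matrices with standard dot products, the defining identity <Ax, y> = <x, A^* y> gives (Ax)^T y = x^T (A^*) y, i.e. x^T A^T y = x^T (A^*) y. Since this holds for all x, y, we must have A^* = A^T. Therefore
A^* =
[[2, 0, 1],
 [-3, 2, -1]].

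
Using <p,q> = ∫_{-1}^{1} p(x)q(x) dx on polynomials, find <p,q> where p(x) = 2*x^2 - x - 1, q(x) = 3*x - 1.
<p,q> = -4/3

Expand the product: p(x)·q(x) = 6*x^3 - 5*x^2 - 2*x + 1.
∫_{-1}^{1} of each monomial x^k gives [2/(k+1) if k even, 0 if k odd]. Integrating term-by-term (or equivalently evaluating the antiderivative F(x) = 3*x^4/2 - 5*x^3/3 - x^2 + x at the endpoints):
  F(1) − F(−1) = -1/6 − (7/6) = -4/3.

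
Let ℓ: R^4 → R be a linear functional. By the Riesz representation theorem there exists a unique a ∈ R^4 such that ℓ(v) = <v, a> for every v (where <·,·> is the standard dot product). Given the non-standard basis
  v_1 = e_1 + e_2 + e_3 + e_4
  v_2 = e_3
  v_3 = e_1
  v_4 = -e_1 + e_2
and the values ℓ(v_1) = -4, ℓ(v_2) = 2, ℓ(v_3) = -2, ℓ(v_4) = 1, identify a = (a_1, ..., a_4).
a = (-2, -1, 2, -3)

Write a = (a_1, ..., a_4) in the standard basis. For each basis vector v_i, ℓ(v_i) = <v_i, a> is a linear equation in the a_j's. Collect the n equations into a matrix system V a = ℓ, where row i of V is v_i (expressed in the standard basis). Since V is invertible (lower-triangular with 1s on the diagonal, up to permutation), solve by back-substitution:
  V =
[[1, 1, 1, 1],
 [0, 0, 1, 0],
 [1, 0, 0, 0],
 [-1, 1, 0, 0]]
  V a = (-4, 2, -2, 1)
Solving gives a = (-2, -1, 2, -3).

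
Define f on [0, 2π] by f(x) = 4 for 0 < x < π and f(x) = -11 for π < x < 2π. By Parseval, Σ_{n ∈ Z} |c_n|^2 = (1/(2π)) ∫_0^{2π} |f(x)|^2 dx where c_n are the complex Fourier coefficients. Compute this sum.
Σ |c_n|^2 = 137/2

Parseval equates the L^2 energy of f (normalised by 1/(2π)) with the ℓ^2 sum of its Fourier coefficients: (1/(2π)) ∫_0^{2π} |f|^2 = Σ |c_n|^2.
Compute the left side: (1/(2π)) [∫_0^π 4^2 dx + ∫_π^{2π} (-11)^2 dx] = (1/(2π)) · (16π + 121π) = (16 + 121)/2 = 137/2.
So Σ_{n ∈ Z} |c_n|^2 = 137/2.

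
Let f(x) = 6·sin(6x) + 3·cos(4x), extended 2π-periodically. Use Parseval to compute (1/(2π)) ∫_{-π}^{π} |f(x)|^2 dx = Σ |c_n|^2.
Σ |c_n|^2 = 45/2

Expand |f|^2 and use orthogonality of {sin(nx), cos(mx)} on [-π, π]:
  ∫_{-π}^{π} sin(nx)^2 dx = π, ∫ cos(mx)^2 dx = π, and cross terms integrate to 0.
So ∫_{-π}^{π} f(x)^2 dx = 6^2 · π + 3^2 · π = (36 + 9)π.
Divide by 2π: (36 + 9)/2 = 45/2.
By Parseval, this equals Σ |c_n|^2.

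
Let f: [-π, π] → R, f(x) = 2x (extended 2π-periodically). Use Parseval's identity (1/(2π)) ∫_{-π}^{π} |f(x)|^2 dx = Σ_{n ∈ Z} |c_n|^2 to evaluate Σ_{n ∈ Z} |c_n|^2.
Σ |c_n|^2 = 4π^2/3

Expand and integrate term by term over [-π, π]:
  ∫ (2x)^2 dx = 4·(2π^3/3); ∫ 2·2·(0)·x dx = 0 (odd integrand); ∫ 0^2 dx = 0·2π.
So (1/(2π)) ∫_{-π}^{π} (2x)^2 dx = 4π^2/3 + 0 = 4π^2/3.
Parseval ⇒ Σ |c_n|^2 = 4π^2/3.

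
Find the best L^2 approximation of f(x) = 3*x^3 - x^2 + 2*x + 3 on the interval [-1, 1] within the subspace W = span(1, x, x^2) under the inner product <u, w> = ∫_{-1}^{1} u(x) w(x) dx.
g(x) = -x^2 + 19*x/5 + 3

The best approximation g ∈ W is the orthogonal projection of f onto W. Writing g = a_0 + a_1 x + a_2 x^2, the coefficients solve the normal equations G · a = b where
  G_{ij} = <φ_i, φ_j> and b_i = <f, φ_i>, with φ_0 = 1, φ_1 = x, φ_2 = x^2.
G =
  [2, 0, 2/3]
  [0, 2/3, 0]
  [2/3, 0, 2/5],
b = (16/3, 38/15, 8/5).
Solving gives a_0 = 3, a_1 = 19/5, a_2 = -1, so
  g(x) = -x^2 + 19*x/5 + 3.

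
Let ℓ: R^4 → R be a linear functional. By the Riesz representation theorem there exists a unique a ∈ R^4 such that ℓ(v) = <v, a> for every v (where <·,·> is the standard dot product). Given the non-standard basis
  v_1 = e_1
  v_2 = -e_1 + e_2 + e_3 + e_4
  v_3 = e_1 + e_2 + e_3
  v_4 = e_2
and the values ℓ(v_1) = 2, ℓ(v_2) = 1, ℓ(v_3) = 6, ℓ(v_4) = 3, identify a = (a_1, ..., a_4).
a = (2, 3, 1, -1)

Write a = (a_1, ..., a_4) in the standard basis. For each basis vector v_i, ℓ(v_i) = <v_i, a> is a linear equation in the a_j's. Collect the n equations into a matrix system V a = ℓ, where row i of V is v_i (expressed in the standard basis). Since V is invertible (lower-triangular with 1s on the diagonal, up to permutation), solve by back-substitution:
  V =
[[1, 0, 0, 0],
 [-1, 1, 1, 1],
 [1, 1, 1, 0],
 [0, 1, 0, 0]]
  V a = (2, 1, 6, 3)
Solving gives a = (2, 3, 1, -1).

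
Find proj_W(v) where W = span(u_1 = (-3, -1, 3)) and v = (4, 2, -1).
proj_W(v) = (51/19, 17/19, -51/19)

Set up U = [u_1 | ... | u_1] ∈ R^(3×1). The projector onto W = col(U) is P = U (U^T U)^(-1) U^T.
Compute U^T U =
  [19],
and U^T v = (-17).
Solve U^T U · c = U^T v for the coefficients: c = (-17/19). The projection is proj_W(v) = U c.
Check: (v - proj_W(v)) · u_1 = 0  (should be 0).
Result: proj_W(v) = (51/19, 17/19, -51/19).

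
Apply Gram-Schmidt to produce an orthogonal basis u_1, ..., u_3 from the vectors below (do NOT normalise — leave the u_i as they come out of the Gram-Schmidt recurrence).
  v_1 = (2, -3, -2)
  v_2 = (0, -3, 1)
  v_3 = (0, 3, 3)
Orthogonal basis:
  u_1 = (2, -3, -2)
  u_2 = (-14/17, -30/17, 31/17)
  u_3 = (216/121, 48/121, 144/121)

Apply the Gram-Schmidt recurrence
  u_1 = v_1
  u_i = v_i − Σ_{j<i} ((v_i · u_j) / (u_j · u_j)) · u_j.

Step by step this gives:
  u_1 = (2, -3, -2)
  u_2 = (-14/17, -30/17, 31/17)
  u_3 = (216/121, 48/121, 144/121)

Orthogonality check:
  u_2 · u_1 = 0 (should be 0)
  u_3 · u_1 = 0 (should be 0)
  u_3 · u_2 = 0 (should be 0)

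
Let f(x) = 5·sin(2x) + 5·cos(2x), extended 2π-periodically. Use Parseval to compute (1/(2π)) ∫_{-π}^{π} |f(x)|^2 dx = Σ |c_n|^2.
Σ |c_n|^2 = 25

Expand |f|^2 and use orthogonality of {sin(nx), cos(mx)} on [-π, π]:
  ∫_{-π}^{π} sin(nx)^2 dx = π, ∫ cos(mx)^2 dx = π, and cross terms integrate to 0.
So ∫_{-π}^{π} f(x)^2 dx = 5^2 · π + 5^2 · π = (25 + 25)π.
Divide by 2π: (25 + 25)/2 = 25.
By Parseval, this equals Σ |c_n|^2.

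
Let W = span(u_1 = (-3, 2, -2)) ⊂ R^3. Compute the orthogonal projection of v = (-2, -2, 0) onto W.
proj_W(v) = (-6/17, 4/17, -4/17)

Set up U = [u_1 | ... | u_1] ∈ R^(3×1). The projector onto W = col(U) is P = U (U^T U)^(-1) U^T.
Compute U^T U =
  [17],
and U^T v = (2).
Solve U^T U · c = U^T v for the coefficients: c = (2/17). The projection is proj_W(v) = U c.
Check: (v - proj_W(v)) · u_1 = 0  (should be 0).
Result: proj_W(v) = (-6/17, 4/17, -4/17).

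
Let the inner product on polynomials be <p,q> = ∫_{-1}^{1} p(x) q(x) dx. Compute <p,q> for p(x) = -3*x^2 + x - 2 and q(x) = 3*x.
<p,q> = 2

Expand the product: p(x)·q(x) = -9*x^3 + 3*x^2 - 6*x.
∫_{-1}^{1} of each monomial x^k gives [2/(k+1) if k even, 0 if k odd]. Integrating term-by-term (or equivalently evaluating the antiderivative F(x) = -9*x^4/4 + x^3 - 3*x^2 at the endpoints):
  F(1) − F(−1) = -17/4 − (-25/4) = 2.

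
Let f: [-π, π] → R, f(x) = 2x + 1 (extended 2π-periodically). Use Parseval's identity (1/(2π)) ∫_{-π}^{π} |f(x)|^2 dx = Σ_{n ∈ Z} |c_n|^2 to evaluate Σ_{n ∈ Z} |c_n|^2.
Σ |c_n|^2 = 4π^2/3 + 1

Expand and integrate term by term over [-π, π]:
  ∫ (2x)^2 dx = 4·(2π^3/3); ∫ 2·2·(1)·x dx = 0 (odd integrand); ∫ 1^2 dx = 1·2π.
So (1/(2π)) ∫_{-π}^{π} (2x + 1)^2 dx = 4π^2/3 + 1 = 4π^2/3 + 1.
Parseval ⇒ Σ |c_n|^2 = 4π^2/3 + 1.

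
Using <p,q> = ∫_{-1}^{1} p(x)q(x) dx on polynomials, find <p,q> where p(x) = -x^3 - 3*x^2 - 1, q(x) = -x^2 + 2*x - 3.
<p,q> = 196/15

Expand the product: p(x)·q(x) = x^5 + x^4 - 3*x^3 + 10*x^2 - 2*x + 3.
∫_{-1}^{1} of each monomial x^k gives [2/(k+1) if k even, 0 if k odd]. Integrating term-by-term (or equivalently evaluating the antiderivative F(x) = x^6/6 + x^5/5 - 3*x^4/4 + 10*x^3/3 - x^2 + 3*x at the endpoints):
  F(1) − F(−1) = 99/20 − (-487/60) = 196/15.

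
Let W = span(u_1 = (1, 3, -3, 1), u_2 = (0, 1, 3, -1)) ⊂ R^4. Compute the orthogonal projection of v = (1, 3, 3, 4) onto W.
proj_W(v) = (37/57, 176/57, 28/19, -28/57)

Set up U = [u_1 | ... | u_2] ∈ R^(4×2). The projector onto W = col(U) is P = U (U^T U)^(-1) U^T.
Compute U^T U =
  [20, -7]
  [-7, 11],
and U^T v = (5, 8).
Solve U^T U · c = U^T v for the coefficients: c = (37/57, 65/57). The projection is proj_W(v) = U c.
Check: (v - proj_W(v)) · u_1 = 0  (should be 0).
Check: (v - proj_W(v)) · u_2 = 0  (should be 0).
Result: proj_W(v) = (37/57, 176/57, 28/19, -28/57).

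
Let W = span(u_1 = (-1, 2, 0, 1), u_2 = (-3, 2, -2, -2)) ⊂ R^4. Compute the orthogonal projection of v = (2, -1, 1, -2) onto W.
proj_W(v) = (114/101, -204/101, 12/101, -84/101)

Set up U = [u_1 | ... | u_2] ∈ R^(4×2). The projector onto W = col(U) is P = U (U^T U)^(-1) U^T.
Compute U^T U =
  [6, 5]
  [5, 21],
and U^T v = (-6, -6).
Solve U^T U · c = U^T v for the coefficients: c = (-96/101, -6/101). The projection is proj_W(v) = U c.
Check: (v - proj_W(v)) · u_1 = 0  (should be 0).
Check: (v - proj_W(v)) · u_2 = 0  (should be 0).
Result: proj_W(v) = (114/101, -204/101, 12/101, -84/101).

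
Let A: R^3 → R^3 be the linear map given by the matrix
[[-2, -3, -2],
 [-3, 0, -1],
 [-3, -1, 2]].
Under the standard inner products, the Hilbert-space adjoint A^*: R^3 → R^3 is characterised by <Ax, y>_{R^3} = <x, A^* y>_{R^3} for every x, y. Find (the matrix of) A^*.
A^* = A^T =
[[-2, -3, -3],
 [-3, 0, -1],
 [-2, -1, 2]]

For real matrices with standard dot products, the defining identity <Ax, y> = <x, A^* y> gives (Ax)^T y = x^T (A^*) y, i.e. x^T A^T y = x^T (A^*) y. Since this holds for all x, y, we must have A^* = A^T. Therefore
A^* =
[[-2, -3, -3],
 [-3, 0, -1],
 [-2, -1, 2]].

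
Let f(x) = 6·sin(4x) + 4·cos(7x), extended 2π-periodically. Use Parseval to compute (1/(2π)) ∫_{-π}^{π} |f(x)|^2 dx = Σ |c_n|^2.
Σ |c_n|^2 = 26

Expand |f|^2 and use orthogonality of {sin(nx), cos(mx)} on [-π, π]:
  ∫_{-π}^{π} sin(nx)^2 dx = π, ∫ cos(mx)^2 dx = π, and cross terms integrate to 0.
So ∫_{-π}^{π} f(x)^2 dx = 6^2 · π + 4^2 · π = (36 + 16)π.
Divide by 2π: (36 + 16)/2 = 26.
By Parseval, this equals Σ |c_n|^2.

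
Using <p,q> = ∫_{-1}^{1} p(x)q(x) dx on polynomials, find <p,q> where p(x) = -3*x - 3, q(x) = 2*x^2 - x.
<p,q> = -2

Expand the product: p(x)·q(x) = -6*x^3 - 3*x^2 + 3*x.
∫_{-1}^{1} of each monomial x^k gives [2/(k+1) if k even, 0 if k odd]. Integrating term-by-term (or equivalently evaluating the antiderivative F(x) = -3*x^4/2 - x^3 + 3*x^2/2 at the endpoints):
  F(1) − F(−1) = -1 − (1) = -2.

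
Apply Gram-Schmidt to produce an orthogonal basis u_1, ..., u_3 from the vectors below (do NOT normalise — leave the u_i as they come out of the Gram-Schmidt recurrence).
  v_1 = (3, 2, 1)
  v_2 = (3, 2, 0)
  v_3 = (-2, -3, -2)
Orthogonal basis:
  u_1 = (3, 2, 1)
  u_2 = (3/14, 1/7, -13/14)
  u_3 = (10/13, -15/13, 0)

Apply the Gram-Schmidt recurrence
  u_1 = v_1
  u_i = v_i − Σ_{j<i} ((v_i · u_j) / (u_j · u_j)) · u_j.

Step by step this gives:
  u_1 = (3, 2, 1)
  u_2 = (3/14, 1/7, -13/14)
  u_3 = (10/13, -15/13, 0)

Orthogonality check:
  u_2 · u_1 = 0 (should be 0)
  u_3 · u_1 = 0 (should be 0)
  u_3 · u_2 = 0 (should be 0)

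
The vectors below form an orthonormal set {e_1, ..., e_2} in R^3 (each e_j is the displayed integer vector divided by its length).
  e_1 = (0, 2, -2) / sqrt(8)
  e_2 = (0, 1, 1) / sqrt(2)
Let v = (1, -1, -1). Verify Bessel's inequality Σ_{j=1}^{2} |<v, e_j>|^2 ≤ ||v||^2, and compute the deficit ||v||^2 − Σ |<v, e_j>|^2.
Σ |<v, e_j>|^2 = 2; ||v||^2 = 3; deficit = 1

Write each e_j = u_j / sqrt(<u_j, u_j>) where u_j is the displayed integer vector. Then <v, e_j> = <v, u_j> / sqrt(<u_j, u_j>), so |<v, e_j>|^2 = <v, u_j>^2 / <u_j, u_j>.
Coefficients: <v, e_1> = 0/sqrt(8), <v, e_2> = -2/sqrt(2).
Square and sum: Σ |<v, e_j>|^2 = 2.
Compute ||v||^2 = v·v = 3.
Deficit = 3 − 2 = 1 ≥ 0, confirming Bessel's inequality. (The deficit equals ||v − Σ <v,e_j> e_j||^2, the squared distance from v to span{e_j}.)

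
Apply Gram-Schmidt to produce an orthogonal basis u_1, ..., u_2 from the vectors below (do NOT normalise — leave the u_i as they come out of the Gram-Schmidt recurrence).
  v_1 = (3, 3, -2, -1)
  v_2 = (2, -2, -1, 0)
Orthogonal basis:
  u_1 = (3, 3, -2, -1)
  u_2 = (40/23, -52/23, -19/23, 2/23)

Apply the Gram-Schmidt recurrence
  u_1 = v_1
  u_i = v_i − Σ_{j<i} ((v_i · u_j) / (u_j · u_j)) · u_j.

Step by step this gives:
  u_1 = (3, 3, -2, -1)
  u_2 = (40/23, -52/23, -19/23, 2/23)

Orthogonality check:
  u_2 · u_1 = 0 (should be 0)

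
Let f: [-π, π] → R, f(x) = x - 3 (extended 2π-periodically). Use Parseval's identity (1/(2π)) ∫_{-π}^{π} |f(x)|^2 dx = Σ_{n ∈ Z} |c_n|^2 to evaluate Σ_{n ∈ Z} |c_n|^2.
Σ |c_n|^2 = π^2/3 + 9

Expand and integrate term by term over [-π, π]:
  ∫ (x)^2 dx = 1·(2π^3/3); ∫ 2·1·(-3)·x dx = 0 (odd integrand); ∫ (-3)^2 dx = 9·2π.
So (1/(2π)) ∫_{-π}^{π} (x - 3)^2 dx = 1π^2/3 + 9 = π^2/3 + 9.
Parseval ⇒ Σ |c_n|^2 = π^2/3 + 9.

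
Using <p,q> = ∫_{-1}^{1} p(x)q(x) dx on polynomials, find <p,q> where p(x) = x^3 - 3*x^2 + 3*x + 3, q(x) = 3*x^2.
<p,q> = 12/5

Expand the product: p(x)·q(x) = 3*x^5 - 9*x^4 + 9*x^3 + 9*x^2.
∫_{-1}^{1} of each monomial x^k gives [2/(k+1) if k even, 0 if k odd]. Integrating term-by-term (or equivalently evaluating the antiderivative F(x) = x^6/2 - 9*x^5/5 + 9*x^4/4 + 3*x^3 at the endpoints):
  F(1) − F(−1) = 79/20 − (31/20) = 12/5.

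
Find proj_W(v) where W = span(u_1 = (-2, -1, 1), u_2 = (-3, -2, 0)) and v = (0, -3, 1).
proj_W(v) = (-10/7, -6/7, 2/7)

Set up U = [u_1 | ... | u_2] ∈ R^(3×2). The projector onto W = col(U) is P = U (U^T U)^(-1) U^T.
Compute U^T U =
  [6, 8]
  [8, 13],
and U^T v = (4, 6).
Solve U^T U · c = U^T v for the coefficients: c = (2/7, 2/7). The projection is proj_W(v) = U c.
Check: (v - proj_W(v)) · u_1 = 0  (should be 0).
Check: (v - proj_W(v)) · u_2 = 0  (should be 0).
Result: proj_W(v) = (-10/7, -6/7, 2/7).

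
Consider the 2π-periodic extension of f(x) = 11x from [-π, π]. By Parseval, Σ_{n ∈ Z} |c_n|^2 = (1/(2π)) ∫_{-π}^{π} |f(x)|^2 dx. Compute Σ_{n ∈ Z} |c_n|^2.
Σ |c_n|^2 = 121π^2/3

Expand and integrate term by term over [-π, π]:
  ∫ (11x)^2 dx = 121·(2π^3/3); ∫ 2·11·(0)·x dx = 0 (odd integrand); ∫ 0^2 dx = 0·2π.
So (1/(2π)) ∫_{-π}^{π} (11x)^2 dx = 121π^2/3 + 0 = 121π^2/3.
Parseval ⇒ Σ |c_n|^2 = 121π^2/3.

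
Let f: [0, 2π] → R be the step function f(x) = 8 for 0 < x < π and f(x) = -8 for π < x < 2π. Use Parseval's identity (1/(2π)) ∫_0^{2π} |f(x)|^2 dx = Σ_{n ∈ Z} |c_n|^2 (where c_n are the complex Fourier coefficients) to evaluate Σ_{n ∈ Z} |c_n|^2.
Σ |c_n|^2 = 64

Parseval equates the L^2 energy of f (normalised by 1/(2π)) with the ℓ^2 sum of its Fourier coefficients: (1/(2π)) ∫_0^{2π} |f|^2 = Σ |c_n|^2.
Compute the left side: (1/(2π)) [∫_0^π 8^2 dx + ∫_π^{2π} (-8)^2 dx] = (1/(2π)) · (64π + 64π) = (64 + 64)/2 = 64.
So Σ_{n ∈ Z} |c_n|^2 = 64.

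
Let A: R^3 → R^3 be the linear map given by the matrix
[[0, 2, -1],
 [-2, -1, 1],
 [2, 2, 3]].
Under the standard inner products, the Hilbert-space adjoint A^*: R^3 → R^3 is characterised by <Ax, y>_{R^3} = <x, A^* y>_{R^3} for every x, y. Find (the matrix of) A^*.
A^* = A^T =
[[0, -2, 2],
 [2, -1, 2],
 [-1, 1, 3]]

For real matrices with standard dot products, the defining identity <Ax, y> = <x, A^* y> gives (Ax)^T y = x^T (A^*) y, i.e. x^T A^T y = x^T (A^*) y. Since this holds for all x, y, we must have A^* = A^T. Therefore
A^* =
[[0, -2, 2],
 [2, -1, 2],
 [-1, 1, 3]].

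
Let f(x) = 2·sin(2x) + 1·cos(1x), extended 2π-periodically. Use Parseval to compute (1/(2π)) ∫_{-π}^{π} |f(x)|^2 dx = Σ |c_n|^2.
Σ |c_n|^2 = 5/2

Expand |f|^2 and use orthogonality of {sin(nx), cos(mx)} on [-π, π]:
  ∫_{-π}^{π} sin(nx)^2 dx = π, ∫ cos(mx)^2 dx = π, and cross terms integrate to 0.
So ∫_{-π}^{π} f(x)^2 dx = 2^2 · π + 1^2 · π = (4 + 1)π.
Divide by 2π: (4 + 1)/2 = 5/2.
By Parseval, this equals Σ |c_n|^2.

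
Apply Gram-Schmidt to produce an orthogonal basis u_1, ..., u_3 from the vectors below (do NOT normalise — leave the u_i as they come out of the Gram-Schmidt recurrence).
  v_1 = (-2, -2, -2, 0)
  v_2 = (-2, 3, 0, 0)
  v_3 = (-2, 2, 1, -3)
Orthogonal basis:
  u_1 = (-2, -2, -2, 0)
  u_2 = (-7/3, 8/3, -1/3, 0)
  u_3 = (-21/38, -7/19, 35/38, -3)

Apply the Gram-Schmidt recurrence
  u_1 = v_1
  u_i = v_i − Σ_{j<i} ((v_i · u_j) / (u_j · u_j)) · u_j.

Step by step this gives:
  u_1 = (-2, -2, -2, 0)
  u_2 = (-7/3, 8/3, -1/3, 0)
  u_3 = (-21/38, -7/19, 35/38, -3)

Orthogonality check:
  u_2 · u_1 = 0 (should be 0)
  u_3 · u_1 = 0 (should be 0)
  u_3 · u_2 = 0 (should be 0)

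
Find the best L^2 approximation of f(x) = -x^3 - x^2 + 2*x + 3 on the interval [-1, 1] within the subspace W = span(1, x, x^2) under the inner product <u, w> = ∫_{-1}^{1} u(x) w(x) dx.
g(x) = -x^2 + 7*x/5 + 3

The best approximation g ∈ W is the orthogonal projection of f onto W. Writing g = a_0 + a_1 x + a_2 x^2, the coefficients solve the normal equations G · a = b where
  G_{ij} = <φ_i, φ_j> and b_i = <f, φ_i>, with φ_0 = 1, φ_1 = x, φ_2 = x^2.
G =
  [2, 0, 2/3]
  [0, 2/3, 0]
  [2/3, 0, 2/5],
b = (16/3, 14/15, 8/5).
Solving gives a_0 = 3, a_1 = 7/5, a_2 = -1, so
  g(x) = -x^2 + 7*x/5 + 3.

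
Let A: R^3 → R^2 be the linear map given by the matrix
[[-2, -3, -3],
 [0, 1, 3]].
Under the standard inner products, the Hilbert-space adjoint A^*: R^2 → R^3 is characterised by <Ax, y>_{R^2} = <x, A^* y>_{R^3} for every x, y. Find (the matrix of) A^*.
A^* = A^T =
[[-2, 0],
 [-3, 1],
 [-3, 3]]

For real matrices with standard dot products, the defining identity <Ax, y> = <x, A^* y> gives (Ax)^T y = x^T (A^*) y, i.e. x^T A^T y = x^T (A^*) y. Since this holds for all x, y, we must have A^* = A^T. Therefore
A^* =
[[-2, 0],
 [-3, 1],
 [-3, 3]].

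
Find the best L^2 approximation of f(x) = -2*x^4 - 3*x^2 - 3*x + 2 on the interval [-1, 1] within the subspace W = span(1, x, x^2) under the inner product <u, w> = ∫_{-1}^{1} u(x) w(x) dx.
g(x) = -33*x^2/7 - 3*x + 76/35

The best approximation g ∈ W is the orthogonal projection of f onto W. Writing g = a_0 + a_1 x + a_2 x^2, the coefficients solve the normal equations G · a = b where
  G_{ij} = <φ_i, φ_j> and b_i = <f, φ_i>, with φ_0 = 1, φ_1 = x, φ_2 = x^2.
G =
  [2, 0, 2/3]
  [0, 2/3, 0]
  [2/3, 0, 2/5],
b = (6/5, -2, -46/105).
Solving gives a_0 = 76/35, a_1 = -3, a_2 = -33/7, so
  g(x) = -33*x^2/7 - 3*x + 76/35.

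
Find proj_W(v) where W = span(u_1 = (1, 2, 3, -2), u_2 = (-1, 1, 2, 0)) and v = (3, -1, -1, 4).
proj_W(v) = (20/59, -74/59, -130/59, 36/59)

Set up U = [u_1 | ... | u_2] ∈ R^(4×2). The projector onto W = col(U) is P = U (U^T U)^(-1) U^T.
Compute U^T U =
  [18, 7]
  [7, 6],
and U^T v = (-10, -6).
Solve U^T U · c = U^T v for the coefficients: c = (-18/59, -38/59). The projection is proj_W(v) = U c.
Check: (v - proj_W(v)) · u_1 = 0  (should be 0).
Check: (v - proj_W(v)) · u_2 = 0  (should be 0).
Result: proj_W(v) = (20/59, -74/59, -130/59, 36/59).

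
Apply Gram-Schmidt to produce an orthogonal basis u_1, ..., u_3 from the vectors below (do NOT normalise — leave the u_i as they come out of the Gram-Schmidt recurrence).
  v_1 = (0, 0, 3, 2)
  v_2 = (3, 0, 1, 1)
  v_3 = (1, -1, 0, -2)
Orthogonal basis:
  u_1 = (0, 0, 3, 2)
  u_2 = (3, 0, -2/13, 3/13)
  u_3 = (19/118, -1, 57/59, -171/118)

Apply the Gram-Schmidt recurrence
  u_1 = v_1
  u_i = v_i − Σ_{j<i} ((v_i · u_j) / (u_j · u_j)) · u_j.

Step by step this gives:
  u_1 = (0, 0, 3, 2)
  u_2 = (3, 0, -2/13, 3/13)
  u_3 = (19/118, -1, 57/59, -171/118)

Orthogonality check:
  u_2 · u_1 = 0 (should be 0)
  u_3 · u_1 = 0 (should be 0)
  u_3 · u_2 = 0 (should be 0)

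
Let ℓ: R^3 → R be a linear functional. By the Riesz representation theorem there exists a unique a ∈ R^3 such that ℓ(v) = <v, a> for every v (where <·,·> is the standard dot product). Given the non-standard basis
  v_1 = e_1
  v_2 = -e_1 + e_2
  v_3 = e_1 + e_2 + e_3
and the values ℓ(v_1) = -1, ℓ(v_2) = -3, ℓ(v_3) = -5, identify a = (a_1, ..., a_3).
a = (-1, -4, 0)

Write a = (a_1, ..., a_3) in the standard basis. For each basis vector v_i, ℓ(v_i) = <v_i, a> is a linear equation in the a_j's. Collect the n equations into a matrix system V a = ℓ, where row i of V is v_i (expressed in the standard basis). Since V is invertible (lower-triangular with 1s on the diagonal, up to permutation), solve by back-substitution:
  V =
[[1, 0, 0],
 [-1, 1, 0],
 [1, 1, 1]]
  V a = (-1, -3, -5)
Solving gives a = (-1, -4, 0).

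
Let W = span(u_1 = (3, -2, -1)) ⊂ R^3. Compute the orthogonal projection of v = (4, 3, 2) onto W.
proj_W(v) = (6/7, -4/7, -2/7)

Set up U = [u_1 | ... | u_1] ∈ R^(3×1). The projector onto W = col(U) is P = U (U^T U)^(-1) U^T.
Compute U^T U =
  [14],
and U^T v = (4).
Solve U^T U · c = U^T v for the coefficients: c = (2/7). The projection is proj_W(v) = U c.
Check: (v - proj_W(v)) · u_1 = 0  (should be 0).
Result: proj_W(v) = (6/7, -4/7, -2/7).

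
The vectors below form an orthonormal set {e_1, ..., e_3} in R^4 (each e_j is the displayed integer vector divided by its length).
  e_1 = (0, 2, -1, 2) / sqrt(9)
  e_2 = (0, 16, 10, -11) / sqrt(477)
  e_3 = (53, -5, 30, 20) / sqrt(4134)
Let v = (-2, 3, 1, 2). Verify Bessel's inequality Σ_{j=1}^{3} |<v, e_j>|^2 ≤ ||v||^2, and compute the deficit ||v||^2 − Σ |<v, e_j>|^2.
Σ |<v, e_j>|^2 = 321/26; ||v||^2 = 18; deficit = 147/26

Write each e_j = u_j / sqrt(<u_j, u_j>) where u_j is the displayed integer vector. Then <v, e_j> = <v, u_j> / sqrt(<u_j, u_j>), so |<v, e_j>|^2 = <v, u_j>^2 / <u_j, u_j>.
Coefficients: <v, e_1> = 9/sqrt(9), <v, e_2> = 36/sqrt(477), <v, e_3> = -51/sqrt(4134).
Square and sum: Σ |<v, e_j>|^2 = 321/26.
Compute ||v||^2 = v·v = 18.
Deficit = 18 − 321/26 = 147/26 ≥ 0, confirming Bessel's inequality. (The deficit equals ||v − Σ <v,e_j> e_j||^2, the squared distance from v to span{e_j}.)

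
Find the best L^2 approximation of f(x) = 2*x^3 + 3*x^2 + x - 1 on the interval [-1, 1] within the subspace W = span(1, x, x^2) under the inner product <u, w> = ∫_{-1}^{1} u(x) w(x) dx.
g(x) = 3*x^2 + 11*x/5 - 1

The best approximation g ∈ W is the orthogonal projection of f onto W. Writing g = a_0 + a_1 x + a_2 x^2, the coefficients solve the normal equations G · a = b where
  G_{ij} = <φ_i, φ_j> and b_i = <f, φ_i>, with φ_0 = 1, φ_1 = x, φ_2 = x^2.
G =
  [2, 0, 2/3]
  [0, 2/3, 0]
  [2/3, 0, 2/5],
b = (0, 22/15, 8/15).
Solving gives a_0 = -1, a_1 = 11/5, a_2 = 3, so
  g(x) = 3*x^2 + 11*x/5 - 1.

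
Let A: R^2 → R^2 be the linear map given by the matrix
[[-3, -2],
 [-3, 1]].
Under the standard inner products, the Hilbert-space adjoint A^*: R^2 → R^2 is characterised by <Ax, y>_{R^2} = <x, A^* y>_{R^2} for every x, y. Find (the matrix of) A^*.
A^* = A^T =
[[-3, -3],
 [-2, 1]]

For real matrices with standard dot products, the defining identity <Ax, y> = <x, A^* y> gives (Ax)^T y = x^T (A^*) y, i.e. x^T A^T y = x^T (A^*) y. Since this holds for all x, y, we must have A^* = A^T. Therefore
A^* =
[[-3, -3],
 [-2, 1]].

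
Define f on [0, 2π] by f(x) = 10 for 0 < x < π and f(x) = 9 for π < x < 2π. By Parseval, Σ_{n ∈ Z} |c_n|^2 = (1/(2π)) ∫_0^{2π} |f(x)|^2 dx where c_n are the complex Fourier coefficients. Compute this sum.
Σ |c_n|^2 = 181/2

Parseval equates the L^2 energy of f (normalised by 1/(2π)) with the ℓ^2 sum of its Fourier coefficients: (1/(2π)) ∫_0^{2π} |f|^2 = Σ |c_n|^2.
Compute the left side: (1/(2π)) [∫_0^π 10^2 dx + ∫_π^{2π} 9^2 dx] = (1/(2π)) · (100π + 81π) = (100 + 81)/2 = 181/2.
So Σ_{n ∈ Z} |c_n|^2 = 181/2.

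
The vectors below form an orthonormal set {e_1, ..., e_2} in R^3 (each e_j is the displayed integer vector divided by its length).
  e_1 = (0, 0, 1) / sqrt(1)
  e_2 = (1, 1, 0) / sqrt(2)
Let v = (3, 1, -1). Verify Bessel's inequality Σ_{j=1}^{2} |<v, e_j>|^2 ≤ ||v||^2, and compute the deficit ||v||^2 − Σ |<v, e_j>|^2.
Σ |<v, e_j>|^2 = 9; ||v||^2 = 11; deficit = 2

Write each e_j = u_j / sqrt(<u_j, u_j>) where u_j is the displayed integer vector. Then <v, e_j> = <v, u_j> / sqrt(<u_j, u_j>), so |<v, e_j>|^2 = <v, u_j>^2 / <u_j, u_j>.
Coefficients: <v, e_1> = -1/sqrt(1), <v, e_2> = 4/sqrt(2).
Square and sum: Σ |<v, e_j>|^2 = 9.
Compute ||v||^2 = v·v = 11.
Deficit = 11 − 9 = 2 ≥ 0, confirming Bessel's inequality. (The deficit equals ||v − Σ <v,e_j> e_j||^2, the squared distance from v to span{e_j}.)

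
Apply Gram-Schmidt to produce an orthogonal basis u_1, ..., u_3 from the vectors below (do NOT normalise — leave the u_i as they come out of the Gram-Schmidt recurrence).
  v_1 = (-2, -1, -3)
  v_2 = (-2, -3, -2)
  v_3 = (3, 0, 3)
Orthogonal basis:
  u_1 = (-2, -1, -3)
  u_2 = (-1/7, -29/14, 11/14)
  u_3 = (21/23, -6/23, -12/23)

Apply the Gram-Schmidt recurrence
  u_1 = v_1
  u_i = v_i − Σ_{j<i} ((v_i · u_j) / (u_j · u_j)) · u_j.

Step by step this gives:
  u_1 = (-2, -1, -3)
  u_2 = (-1/7, -29/14, 11/14)
  u_3 = (21/23, -6/23, -12/23)

Orthogonality check:
  u_2 · u_1 = 0 (should be 0)
  u_3 · u_1 = 0 (should be 0)
  u_3 · u_2 = 0 (should be 0)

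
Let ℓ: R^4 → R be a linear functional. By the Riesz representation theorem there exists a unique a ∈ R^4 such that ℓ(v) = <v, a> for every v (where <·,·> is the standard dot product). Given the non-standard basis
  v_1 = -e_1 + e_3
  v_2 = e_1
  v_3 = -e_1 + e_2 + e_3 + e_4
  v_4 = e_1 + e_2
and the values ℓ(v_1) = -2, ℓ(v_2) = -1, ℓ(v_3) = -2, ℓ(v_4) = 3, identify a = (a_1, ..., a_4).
a = (-1, 4, -3, -4)

Write a = (a_1, ..., a_4) in the standard basis. For each basis vector v_i, ℓ(v_i) = <v_i, a> is a linear equation in the a_j's. Collect the n equations into a matrix system V a = ℓ, where row i of V is v_i (expressed in the standard basis). Since V is invertible (lower-triangular with 1s on the diagonal, up to permutation), solve by back-substitution:
  V =
[[-1, 0, 1, 0],
 [1, 0, 0, 0],
 [-1, 1, 1, 1],
 [1, 1, 0, 0]]
  V a = (-2, -1, -2, 3)
Solving gives a = (-1, 4, -3, -4).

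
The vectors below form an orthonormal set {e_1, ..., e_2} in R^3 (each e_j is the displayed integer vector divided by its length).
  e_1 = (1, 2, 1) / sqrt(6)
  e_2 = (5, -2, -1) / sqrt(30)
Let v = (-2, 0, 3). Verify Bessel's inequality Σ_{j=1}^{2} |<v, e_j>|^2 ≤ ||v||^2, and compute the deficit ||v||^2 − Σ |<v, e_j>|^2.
Σ |<v, e_j>|^2 = 29/5; ||v||^2 = 13; deficit = 36/5

Write each e_j = u_j / sqrt(<u_j, u_j>) where u_j is the displayed integer vector. Then <v, e_j> = <v, u_j> / sqrt(<u_j, u_j>), so |<v, e_j>|^2 = <v, u_j>^2 / <u_j, u_j>.
Coefficients: <v, e_1> = 1/sqrt(6), <v, e_2> = -13/sqrt(30).
Square and sum: Σ |<v, e_j>|^2 = 29/5.
Compute ||v||^2 = v·v = 13.
Deficit = 13 − 29/5 = 36/5 ≥ 0, confirming Bessel's inequality. (The deficit equals ||v − Σ <v,e_j> e_j||^2, the squared distance from v to span{e_j}.)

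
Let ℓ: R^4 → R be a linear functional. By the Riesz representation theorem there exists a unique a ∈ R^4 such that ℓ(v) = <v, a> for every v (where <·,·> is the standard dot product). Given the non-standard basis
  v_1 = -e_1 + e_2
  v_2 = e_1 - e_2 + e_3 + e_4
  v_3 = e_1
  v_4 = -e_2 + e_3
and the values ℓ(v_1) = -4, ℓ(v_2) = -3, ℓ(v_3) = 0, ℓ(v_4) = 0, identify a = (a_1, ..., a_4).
a = (0, -4, -4, -3)

Write a = (a_1, ..., a_4) in the standard basis. For each basis vector v_i, ℓ(v_i) = <v_i, a> is a linear equation in the a_j's. Collect the n equations into a matrix system V a = ℓ, where row i of V is v_i (expressed in the standard basis). Since V is invertible (lower-triangular with 1s on the diagonal, up to permutation), solve by back-substitution:
  V =
[[-1, 1, 0, 0],
 [1, -1, 1, 1],
 [1, 0, 0, 0],
 [0, -1, 1, 0]]
  V a = (-4, -3, 0, 0)
Solving gives a = (0, -4, -4, -3).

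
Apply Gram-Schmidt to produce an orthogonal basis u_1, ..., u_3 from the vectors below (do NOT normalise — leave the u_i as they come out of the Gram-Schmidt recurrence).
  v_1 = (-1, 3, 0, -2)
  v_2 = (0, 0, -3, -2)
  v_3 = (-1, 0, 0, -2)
Orthogonal basis:
  u_1 = (-1, 3, 0, -2)
  u_2 = (2/7, -6/7, -3, -10/7)
  u_3 = (-117/166, -147/166, 54/83, -81/83)

Apply the Gram-Schmidt recurrence
  u_1 = v_1
  u_i = v_i − Σ_{j<i} ((v_i · u_j) / (u_j · u_j)) · u_j.

Step by step this gives:
  u_1 = (-1, 3, 0, -2)
  u_2 = (2/7, -6/7, -3, -10/7)
  u_3 = (-117/166, -147/166, 54/83, -81/83)

Orthogonality check:
  u_2 · u_1 = 0 (should be 0)
  u_3 · u_1 = 0 (should be 0)
  u_3 · u_2 = 0 (should be 0)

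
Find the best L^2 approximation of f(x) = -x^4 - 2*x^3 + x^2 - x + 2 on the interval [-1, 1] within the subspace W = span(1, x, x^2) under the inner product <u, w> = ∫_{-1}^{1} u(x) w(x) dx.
g(x) = x^2/7 - 11*x/5 + 73/35

The best approximation g ∈ W is the orthogonal projection of f onto W. Writing g = a_0 + a_1 x + a_2 x^2, the coefficients solve the normal equations G · a = b where
  G_{ij} = <φ_i, φ_j> and b_i = <f, φ_i>, with φ_0 = 1, φ_1 = x, φ_2 = x^2.
G =
  [2, 0, 2/3]
  [0, 2/3, 0]
  [2/3, 0, 2/5],
b = (64/15, -22/15, 152/105).
Solving gives a_0 = 73/35, a_1 = -11/5, a_2 = 1/7, so
  g(x) = x^2/7 - 11*x/5 + 73/35.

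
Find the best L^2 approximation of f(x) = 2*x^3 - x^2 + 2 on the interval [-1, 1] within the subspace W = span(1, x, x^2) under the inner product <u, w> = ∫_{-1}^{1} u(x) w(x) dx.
g(x) = -x^2 + 6*x/5 + 2

The best approximation g ∈ W is the orthogonal projection of f onto W. Writing g = a_0 + a_1 x + a_2 x^2, the coefficients solve the normal equations G · a = b where
  G_{ij} = <φ_i, φ_j> and b_i = <f, φ_i>, with φ_0 = 1, φ_1 = x, φ_2 = x^2.
G =
  [2, 0, 2/3]
  [0, 2/3, 0]
  [2/3, 0, 2/5],
b = (10/3, 4/5, 14/15).
Solving gives a_0 = 2, a_1 = 6/5, a_2 = -1, so
  g(x) = -x^2 + 6*x/5 + 2.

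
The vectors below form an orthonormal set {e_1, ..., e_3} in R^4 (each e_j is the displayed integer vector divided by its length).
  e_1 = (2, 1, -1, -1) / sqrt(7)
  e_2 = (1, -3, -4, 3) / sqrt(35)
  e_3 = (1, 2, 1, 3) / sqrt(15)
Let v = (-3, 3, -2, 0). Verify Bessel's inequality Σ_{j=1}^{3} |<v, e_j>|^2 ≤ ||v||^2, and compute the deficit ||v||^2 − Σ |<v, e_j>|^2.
Σ |<v, e_j>|^2 = 2/3; ||v||^2 = 22; deficit = 64/3

Write each e_j = u_j / sqrt(<u_j, u_j>) where u_j is the displayed integer vector. Then <v, e_j> = <v, u_j> / sqrt(<u_j, u_j>), so |<v, e_j>|^2 = <v, u_j>^2 / <u_j, u_j>.
Coefficients: <v, e_1> = -1/sqrt(7), <v, e_2> = -4/sqrt(35), <v, e_3> = 1/sqrt(15).
Square and sum: Σ |<v, e_j>|^2 = 2/3.
Compute ||v||^2 = v·v = 22.
Deficit = 22 − 2/3 = 64/3 ≥ 0, confirming Bessel's inequality. (The deficit equals ||v − Σ <v,e_j> e_j||^2, the squared distance from v to span{e_j}.)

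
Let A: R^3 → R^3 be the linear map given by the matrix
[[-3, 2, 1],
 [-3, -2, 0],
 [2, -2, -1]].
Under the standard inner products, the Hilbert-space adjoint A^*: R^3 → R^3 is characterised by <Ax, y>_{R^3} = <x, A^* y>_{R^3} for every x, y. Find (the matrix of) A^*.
A^* = A^T =
[[-3, -3, 2],
 [2, -2, -2],
 [1, 0, -1]]

For real matrices with standard dot products, the defining identity <Ax, y> = <x, A^* y> gives (Ax)^T y = x^T (A^*) y, i.e. x^T A^T y = x^T (A^*) y. Since this holds for all x, y, we must have A^* = A^T. Therefore
A^* =
[[-3, -3, 2],
 [2, -2, -2],
 [1, 0, -1]].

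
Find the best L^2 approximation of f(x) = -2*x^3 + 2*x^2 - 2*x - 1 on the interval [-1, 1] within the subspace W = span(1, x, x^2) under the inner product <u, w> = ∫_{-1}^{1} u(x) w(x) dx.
g(x) = 2*x^2 - 16*x/5 - 1

The best approximation g ∈ W is the orthogonal projection of f onto W. Writing g = a_0 + a_1 x + a_2 x^2, the coefficients solve the normal equations G · a = b where
  G_{ij} = <φ_i, φ_j> and b_i = <f, φ_i>, with φ_0 = 1, φ_1 = x, φ_2 = x^2.
G =
  [2, 0, 2/3]
  [0, 2/3, 0]
  [2/3, 0, 2/5],
b = (-2/3, -32/15, 2/15).
Solving gives a_0 = -1, a_1 = -16/5, a_2 = 2, so
  g(x) = 2*x^2 - 16*x/5 - 1.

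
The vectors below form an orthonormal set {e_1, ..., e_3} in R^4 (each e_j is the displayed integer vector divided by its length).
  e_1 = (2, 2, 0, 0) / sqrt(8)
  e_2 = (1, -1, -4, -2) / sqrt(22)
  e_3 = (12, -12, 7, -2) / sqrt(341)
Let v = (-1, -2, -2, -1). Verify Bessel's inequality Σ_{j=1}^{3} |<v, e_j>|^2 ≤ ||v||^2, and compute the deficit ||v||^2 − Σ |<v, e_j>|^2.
Σ |<v, e_j>|^2 = 10; ||v||^2 = 10; deficit = 0

Write each e_j = u_j / sqrt(<u_j, u_j>) where u_j is the displayed integer vector. Then <v, e_j> = <v, u_j> / sqrt(<u_j, u_j>), so |<v, e_j>|^2 = <v, u_j>^2 / <u_j, u_j>.
Coefficients: <v, e_1> = -6/sqrt(8), <v, e_2> = 11/sqrt(22), <v, e_3> = 0/sqrt(341).
Square and sum: Σ |<v, e_j>|^2 = 10.
Compute ||v||^2 = v·v = 10.
Deficit = 10 − 10 = 0 ≥ 0, confirming Bessel's inequality. (The deficit equals ||v − Σ <v,e_j> e_j||^2, the squared distance from v to span{e_j}.)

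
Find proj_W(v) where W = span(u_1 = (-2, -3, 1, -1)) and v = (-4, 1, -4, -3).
proj_W(v) = (-8/15, -4/5, 4/15, -4/15)

Set up U = [u_1 | ... | u_1] ∈ R^(4×1). The projector onto W = col(U) is P = U (U^T U)^(-1) U^T.
Compute U^T U =
  [15],
and U^T v = (4).
Solve U^T U · c = U^T v for the coefficients: c = (4/15). The projection is proj_W(v) = U c.
Check: (v - proj_W(v)) · u_1 = 0  (should be 0).
Result: proj_W(v) = (-8/15, -4/5, 4/15, -4/15).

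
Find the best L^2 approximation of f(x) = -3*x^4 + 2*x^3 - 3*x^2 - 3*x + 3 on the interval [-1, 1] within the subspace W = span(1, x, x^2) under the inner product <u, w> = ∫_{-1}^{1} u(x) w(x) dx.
g(x) = -39*x^2/7 - 9*x/5 + 114/35

The best approximation g ∈ W is the orthogonal projection of f onto W. Writing g = a_0 + a_1 x + a_2 x^2, the coefficients solve the normal equations G · a = b where
  G_{ij} = <φ_i, φ_j> and b_i = <f, φ_i>, with φ_0 = 1, φ_1 = x, φ_2 = x^2.
G =
  [2, 0, 2/3]
  [0, 2/3, 0]
  [2/3, 0, 2/5],
b = (14/5, -6/5, -2/35).
Solving gives a_0 = 114/35, a_1 = -9/5, a_2 = -39/7, so
  g(x) = -39*x^2/7 - 9*x/5 + 114/35.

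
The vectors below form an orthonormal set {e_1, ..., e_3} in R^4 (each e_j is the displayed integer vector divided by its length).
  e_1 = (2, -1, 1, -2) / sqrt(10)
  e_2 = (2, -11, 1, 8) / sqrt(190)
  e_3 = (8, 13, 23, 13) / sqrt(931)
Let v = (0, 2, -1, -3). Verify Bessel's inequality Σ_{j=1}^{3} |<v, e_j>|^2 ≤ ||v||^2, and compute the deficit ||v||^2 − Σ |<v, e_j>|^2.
Σ |<v, e_j>|^2 = 682/49; ||v||^2 = 14; deficit = 4/49

Write each e_j = u_j / sqrt(<u_j, u_j>) where u_j is the displayed integer vector. Then <v, e_j> = <v, u_j> / sqrt(<u_j, u_j>), so |<v, e_j>|^2 = <v, u_j>^2 / <u_j, u_j>.
Coefficients: <v, e_1> = 3/sqrt(10), <v, e_2> = -47/sqrt(190), <v, e_3> = -36/sqrt(931).
Square and sum: Σ |<v, e_j>|^2 = 682/49.
Compute ||v||^2 = v·v = 14.
Deficit = 14 − 682/49 = 4/49 ≥ 0, confirming Bessel's inequality. (The deficit equals ||v − Σ <v,e_j> e_j||^2, the squared distance from v to span{e_j}.)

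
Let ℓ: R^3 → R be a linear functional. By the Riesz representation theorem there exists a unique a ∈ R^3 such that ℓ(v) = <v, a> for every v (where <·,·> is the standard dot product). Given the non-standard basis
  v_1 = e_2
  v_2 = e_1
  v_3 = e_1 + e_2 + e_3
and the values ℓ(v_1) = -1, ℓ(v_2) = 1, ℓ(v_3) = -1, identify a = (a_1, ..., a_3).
a = (1, -1, -1)

Write a = (a_1, ..., a_3) in the standard basis. For each basis vector v_i, ℓ(v_i) = <v_i, a> is a linear equation in the a_j's. Collect the n equations into a matrix system V a = ℓ, where row i of V is v_i (expressed in the standard basis). Since V is invertible (lower-triangular with 1s on the diagonal, up to permutation), solve by back-substitution:
  V =
[[0, 1, 0],
 [1, 0, 0],
 [1, 1, 1]]
  V a = (-1, 1, -1)
Solving gives a = (1, -1, -1).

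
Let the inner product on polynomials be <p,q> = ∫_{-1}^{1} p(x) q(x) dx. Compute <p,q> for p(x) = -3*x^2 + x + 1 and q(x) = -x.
<p,q> = -2/3

Expand the product: p(x)·q(x) = 3*x^3 - x^2 - x.
∫_{-1}^{1} of each monomial x^k gives [2/(k+1) if k even, 0 if k odd]. Integrating term-by-term (or equivalently evaluating the antiderivative F(x) = 3*x^4/4 - x^3/3 - x^2/2 at the endpoints):
  F(1) − F(−1) = -1/12 − (7/12) = -2/3.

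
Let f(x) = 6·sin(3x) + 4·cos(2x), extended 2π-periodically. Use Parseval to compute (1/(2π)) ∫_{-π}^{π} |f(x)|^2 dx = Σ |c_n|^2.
Σ |c_n|^2 = 26

Expand |f|^2 and use orthogonality of {sin(nx), cos(mx)} on [-π, π]:
  ∫_{-π}^{π} sin(nx)^2 dx = π, ∫ cos(mx)^2 dx = π, and cross terms integrate to 0.
So ∫_{-π}^{π} f(x)^2 dx = 6^2 · π + 4^2 · π = (36 + 16)π.
Divide by 2π: (36 + 16)/2 = 26.
By Parseval, this equals Σ |c_n|^2.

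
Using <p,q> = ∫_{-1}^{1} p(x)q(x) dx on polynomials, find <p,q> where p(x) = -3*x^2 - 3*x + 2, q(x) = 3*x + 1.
<p,q> = -4

Expand the product: p(x)·q(x) = -9*x^3 - 12*x^2 + 3*x + 2.
∫_{-1}^{1} of each monomial x^k gives [2/(k+1) if k even, 0 if k odd]. Integrating term-by-term (or equivalently evaluating the antiderivative F(x) = -9*x^4/4 - 4*x^3 + 3*x^2/2 + 2*x at the endpoints):
  F(1) − F(−1) = -11/4 − (5/4) = -4.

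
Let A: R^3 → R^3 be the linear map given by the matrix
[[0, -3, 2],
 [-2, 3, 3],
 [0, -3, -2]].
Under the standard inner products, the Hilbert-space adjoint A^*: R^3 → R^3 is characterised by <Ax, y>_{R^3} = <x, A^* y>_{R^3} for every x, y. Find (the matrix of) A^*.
A^* = A^T =
[[0, -2, 0],
 [-3, 3, -3],
 [2, 3, -2]]

For real matrices with standard dot products, the defining identity <Ax, y> = <x, A^* y> gives (Ax)^T y = x^T (A^*) y, i.e. x^T A^T y = x^T (A^*) y. Since this holds for all x, y, we must have A^* = A^T. Therefore
A^* =
[[0, -2, 0],
 [-3, 3, -3],
 [2, 3, -2]].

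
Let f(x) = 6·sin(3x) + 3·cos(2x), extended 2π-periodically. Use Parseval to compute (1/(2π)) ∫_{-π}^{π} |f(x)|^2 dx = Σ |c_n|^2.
Σ |c_n|^2 = 45/2

Expand |f|^2 and use orthogonality of {sin(nx), cos(mx)} on [-π, π]:
  ∫_{-π}^{π} sin(nx)^2 dx = π, ∫ cos(mx)^2 dx = π, and cross terms integrate to 0.
So ∫_{-π}^{π} f(x)^2 dx = 6^2 · π + 3^2 · π = (36 + 9)π.
Divide by 2π: (36 + 9)/2 = 45/2.
By Parseval, this equals Σ |c_n|^2.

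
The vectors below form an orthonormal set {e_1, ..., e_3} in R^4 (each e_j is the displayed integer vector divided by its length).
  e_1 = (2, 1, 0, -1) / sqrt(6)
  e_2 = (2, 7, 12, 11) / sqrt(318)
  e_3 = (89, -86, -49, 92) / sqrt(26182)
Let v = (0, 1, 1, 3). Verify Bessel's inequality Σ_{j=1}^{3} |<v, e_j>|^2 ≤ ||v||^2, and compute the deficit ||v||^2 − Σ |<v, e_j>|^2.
Σ |<v, e_j>|^2 = 4905/494; ||v||^2 = 11; deficit = 529/494

Write each e_j = u_j / sqrt(<u_j, u_j>) where u_j is the displayed integer vector. Then <v, e_j> = <v, u_j> / sqrt(<u_j, u_j>), so |<v, e_j>|^2 = <v, u_j>^2 / <u_j, u_j>.
Coefficients: <v, e_1> = -2/sqrt(6), <v, e_2> = 52/sqrt(318), <v, e_3> = 141/sqrt(26182).
Square and sum: Σ |<v, e_j>|^2 = 4905/494.
Compute ||v||^2 = v·v = 11.
Deficit = 11 − 4905/494 = 529/494 ≥ 0, confirming Bessel's inequality. (The deficit equals ||v − Σ <v,e_j> e_j||^2, the squared distance from v to span{e_j}.)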